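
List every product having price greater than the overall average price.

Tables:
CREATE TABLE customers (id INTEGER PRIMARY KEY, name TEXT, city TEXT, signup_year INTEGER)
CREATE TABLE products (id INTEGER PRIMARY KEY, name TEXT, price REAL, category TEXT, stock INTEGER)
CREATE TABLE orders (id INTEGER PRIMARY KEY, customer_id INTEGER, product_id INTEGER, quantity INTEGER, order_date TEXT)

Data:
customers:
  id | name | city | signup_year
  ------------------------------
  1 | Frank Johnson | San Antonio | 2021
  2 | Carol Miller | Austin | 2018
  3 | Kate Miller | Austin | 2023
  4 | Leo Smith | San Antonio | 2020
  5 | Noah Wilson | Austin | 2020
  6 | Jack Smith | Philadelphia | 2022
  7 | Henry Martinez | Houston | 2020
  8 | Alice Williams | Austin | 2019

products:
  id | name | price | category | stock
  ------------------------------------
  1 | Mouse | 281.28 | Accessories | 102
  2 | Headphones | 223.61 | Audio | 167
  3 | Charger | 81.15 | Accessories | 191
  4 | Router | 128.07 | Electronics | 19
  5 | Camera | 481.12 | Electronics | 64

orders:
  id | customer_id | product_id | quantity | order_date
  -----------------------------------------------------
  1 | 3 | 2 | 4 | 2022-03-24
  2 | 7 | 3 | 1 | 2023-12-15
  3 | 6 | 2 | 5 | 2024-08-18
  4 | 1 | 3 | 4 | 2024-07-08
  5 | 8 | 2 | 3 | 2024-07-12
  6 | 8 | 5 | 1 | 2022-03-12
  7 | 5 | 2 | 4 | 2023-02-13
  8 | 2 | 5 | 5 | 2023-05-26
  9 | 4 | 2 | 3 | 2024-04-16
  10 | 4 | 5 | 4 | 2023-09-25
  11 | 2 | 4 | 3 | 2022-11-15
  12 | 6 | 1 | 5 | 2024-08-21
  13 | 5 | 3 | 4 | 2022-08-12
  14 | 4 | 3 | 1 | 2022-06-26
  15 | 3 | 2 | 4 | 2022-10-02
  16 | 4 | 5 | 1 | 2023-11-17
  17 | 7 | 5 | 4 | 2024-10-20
SELECT name, price FROM products WHERE price > (SELECT AVG(price) FROM products)

Execution result:
name | price
Mouse | 281.28
Camera | 481.12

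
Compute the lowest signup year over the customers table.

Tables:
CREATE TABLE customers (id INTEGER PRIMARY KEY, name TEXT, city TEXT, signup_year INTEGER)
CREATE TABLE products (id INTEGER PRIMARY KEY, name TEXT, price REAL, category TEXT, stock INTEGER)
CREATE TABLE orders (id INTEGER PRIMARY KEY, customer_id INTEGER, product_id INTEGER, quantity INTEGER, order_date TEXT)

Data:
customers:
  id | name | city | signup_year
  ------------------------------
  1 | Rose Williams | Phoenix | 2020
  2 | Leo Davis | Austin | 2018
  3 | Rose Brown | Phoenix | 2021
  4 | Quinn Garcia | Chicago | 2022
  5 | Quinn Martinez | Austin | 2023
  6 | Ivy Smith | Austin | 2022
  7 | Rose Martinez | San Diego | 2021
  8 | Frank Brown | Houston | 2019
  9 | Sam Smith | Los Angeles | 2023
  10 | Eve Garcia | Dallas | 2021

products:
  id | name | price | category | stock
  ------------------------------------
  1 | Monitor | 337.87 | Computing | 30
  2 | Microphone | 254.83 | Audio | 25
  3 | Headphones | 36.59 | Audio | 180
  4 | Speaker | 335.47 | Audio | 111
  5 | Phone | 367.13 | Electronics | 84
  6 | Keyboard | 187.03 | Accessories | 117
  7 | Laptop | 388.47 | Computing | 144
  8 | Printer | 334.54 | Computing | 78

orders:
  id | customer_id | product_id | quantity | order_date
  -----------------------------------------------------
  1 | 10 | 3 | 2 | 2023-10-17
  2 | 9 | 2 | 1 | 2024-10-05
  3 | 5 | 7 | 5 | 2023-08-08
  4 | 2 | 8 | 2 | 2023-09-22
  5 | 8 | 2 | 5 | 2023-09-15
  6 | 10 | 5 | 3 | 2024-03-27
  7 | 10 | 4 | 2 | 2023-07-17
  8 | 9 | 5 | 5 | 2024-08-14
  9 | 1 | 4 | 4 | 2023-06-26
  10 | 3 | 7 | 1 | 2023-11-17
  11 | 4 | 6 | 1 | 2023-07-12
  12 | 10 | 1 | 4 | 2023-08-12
SELECT MIN(signup_year) FROM customers

Execution result:
2018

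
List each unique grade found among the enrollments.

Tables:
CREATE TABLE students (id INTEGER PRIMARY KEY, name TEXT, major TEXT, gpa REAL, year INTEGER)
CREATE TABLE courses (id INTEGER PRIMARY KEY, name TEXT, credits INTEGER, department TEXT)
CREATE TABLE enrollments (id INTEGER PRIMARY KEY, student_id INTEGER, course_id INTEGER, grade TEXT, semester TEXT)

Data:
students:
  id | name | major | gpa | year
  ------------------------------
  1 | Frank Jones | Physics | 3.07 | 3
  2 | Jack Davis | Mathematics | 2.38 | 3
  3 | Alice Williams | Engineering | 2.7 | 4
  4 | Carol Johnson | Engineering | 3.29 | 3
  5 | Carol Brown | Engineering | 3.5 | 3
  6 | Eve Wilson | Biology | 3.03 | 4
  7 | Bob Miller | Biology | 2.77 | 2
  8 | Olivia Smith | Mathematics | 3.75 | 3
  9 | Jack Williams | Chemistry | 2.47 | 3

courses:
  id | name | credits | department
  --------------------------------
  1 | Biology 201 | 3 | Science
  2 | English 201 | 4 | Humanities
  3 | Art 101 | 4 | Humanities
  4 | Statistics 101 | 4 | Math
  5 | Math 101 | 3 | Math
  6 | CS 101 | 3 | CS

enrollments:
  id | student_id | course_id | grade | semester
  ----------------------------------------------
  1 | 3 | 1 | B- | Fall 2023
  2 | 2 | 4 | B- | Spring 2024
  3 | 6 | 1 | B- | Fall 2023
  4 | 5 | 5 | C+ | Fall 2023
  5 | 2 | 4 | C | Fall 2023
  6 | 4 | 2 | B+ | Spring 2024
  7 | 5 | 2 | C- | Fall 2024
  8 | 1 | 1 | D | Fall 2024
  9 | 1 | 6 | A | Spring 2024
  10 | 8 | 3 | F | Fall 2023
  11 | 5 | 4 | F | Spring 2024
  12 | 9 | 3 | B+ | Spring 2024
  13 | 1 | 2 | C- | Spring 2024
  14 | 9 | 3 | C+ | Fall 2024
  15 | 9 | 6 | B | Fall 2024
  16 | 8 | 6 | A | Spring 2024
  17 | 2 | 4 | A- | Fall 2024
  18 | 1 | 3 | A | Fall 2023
SELECT DISTINCT grade FROM enrollments

Execution result:
grade
B-
C+
C
B+
C-
D
A
F
B
A-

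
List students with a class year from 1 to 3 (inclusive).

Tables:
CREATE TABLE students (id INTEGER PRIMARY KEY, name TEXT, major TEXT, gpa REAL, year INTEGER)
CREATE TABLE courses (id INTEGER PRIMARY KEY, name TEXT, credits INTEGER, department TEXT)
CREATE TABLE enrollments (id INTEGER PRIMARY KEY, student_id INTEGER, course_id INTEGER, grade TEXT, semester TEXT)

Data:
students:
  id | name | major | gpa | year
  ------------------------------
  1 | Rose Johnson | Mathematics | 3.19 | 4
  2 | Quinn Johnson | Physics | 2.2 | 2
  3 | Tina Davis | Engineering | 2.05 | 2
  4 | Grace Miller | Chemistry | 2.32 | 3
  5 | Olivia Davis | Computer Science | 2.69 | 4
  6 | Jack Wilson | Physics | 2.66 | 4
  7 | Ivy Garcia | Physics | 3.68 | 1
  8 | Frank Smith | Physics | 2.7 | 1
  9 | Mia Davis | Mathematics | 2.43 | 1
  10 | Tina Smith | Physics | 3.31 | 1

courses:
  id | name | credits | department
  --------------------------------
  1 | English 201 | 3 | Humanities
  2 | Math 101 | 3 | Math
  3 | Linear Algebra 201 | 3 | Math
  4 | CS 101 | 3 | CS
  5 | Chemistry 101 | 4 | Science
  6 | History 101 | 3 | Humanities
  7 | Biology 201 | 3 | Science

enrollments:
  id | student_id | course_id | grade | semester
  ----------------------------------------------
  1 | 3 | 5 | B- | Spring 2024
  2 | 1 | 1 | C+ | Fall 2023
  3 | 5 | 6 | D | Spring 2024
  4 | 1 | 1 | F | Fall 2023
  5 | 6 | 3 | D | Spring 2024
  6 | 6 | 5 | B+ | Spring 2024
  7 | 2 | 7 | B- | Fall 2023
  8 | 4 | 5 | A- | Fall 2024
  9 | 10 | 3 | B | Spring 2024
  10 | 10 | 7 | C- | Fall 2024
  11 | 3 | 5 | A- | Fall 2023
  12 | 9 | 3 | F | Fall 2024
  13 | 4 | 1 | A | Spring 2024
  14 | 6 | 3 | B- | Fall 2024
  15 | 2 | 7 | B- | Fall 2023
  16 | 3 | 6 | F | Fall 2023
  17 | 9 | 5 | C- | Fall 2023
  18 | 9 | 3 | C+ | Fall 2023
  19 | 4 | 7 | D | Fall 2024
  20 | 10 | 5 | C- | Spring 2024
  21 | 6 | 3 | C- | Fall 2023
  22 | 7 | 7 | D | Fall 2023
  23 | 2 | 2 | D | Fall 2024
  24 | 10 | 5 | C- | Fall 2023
SELECT name, year FROM students WHERE year BETWEEN 1 AND 3

Execution result:
name | year
Quinn Johnson | 2
Tina Davis | 2
Grace Miller | 3
Ivy Garcia | 1
Frank Smith | 1
Mia Davis | 1
Tina Smith | 1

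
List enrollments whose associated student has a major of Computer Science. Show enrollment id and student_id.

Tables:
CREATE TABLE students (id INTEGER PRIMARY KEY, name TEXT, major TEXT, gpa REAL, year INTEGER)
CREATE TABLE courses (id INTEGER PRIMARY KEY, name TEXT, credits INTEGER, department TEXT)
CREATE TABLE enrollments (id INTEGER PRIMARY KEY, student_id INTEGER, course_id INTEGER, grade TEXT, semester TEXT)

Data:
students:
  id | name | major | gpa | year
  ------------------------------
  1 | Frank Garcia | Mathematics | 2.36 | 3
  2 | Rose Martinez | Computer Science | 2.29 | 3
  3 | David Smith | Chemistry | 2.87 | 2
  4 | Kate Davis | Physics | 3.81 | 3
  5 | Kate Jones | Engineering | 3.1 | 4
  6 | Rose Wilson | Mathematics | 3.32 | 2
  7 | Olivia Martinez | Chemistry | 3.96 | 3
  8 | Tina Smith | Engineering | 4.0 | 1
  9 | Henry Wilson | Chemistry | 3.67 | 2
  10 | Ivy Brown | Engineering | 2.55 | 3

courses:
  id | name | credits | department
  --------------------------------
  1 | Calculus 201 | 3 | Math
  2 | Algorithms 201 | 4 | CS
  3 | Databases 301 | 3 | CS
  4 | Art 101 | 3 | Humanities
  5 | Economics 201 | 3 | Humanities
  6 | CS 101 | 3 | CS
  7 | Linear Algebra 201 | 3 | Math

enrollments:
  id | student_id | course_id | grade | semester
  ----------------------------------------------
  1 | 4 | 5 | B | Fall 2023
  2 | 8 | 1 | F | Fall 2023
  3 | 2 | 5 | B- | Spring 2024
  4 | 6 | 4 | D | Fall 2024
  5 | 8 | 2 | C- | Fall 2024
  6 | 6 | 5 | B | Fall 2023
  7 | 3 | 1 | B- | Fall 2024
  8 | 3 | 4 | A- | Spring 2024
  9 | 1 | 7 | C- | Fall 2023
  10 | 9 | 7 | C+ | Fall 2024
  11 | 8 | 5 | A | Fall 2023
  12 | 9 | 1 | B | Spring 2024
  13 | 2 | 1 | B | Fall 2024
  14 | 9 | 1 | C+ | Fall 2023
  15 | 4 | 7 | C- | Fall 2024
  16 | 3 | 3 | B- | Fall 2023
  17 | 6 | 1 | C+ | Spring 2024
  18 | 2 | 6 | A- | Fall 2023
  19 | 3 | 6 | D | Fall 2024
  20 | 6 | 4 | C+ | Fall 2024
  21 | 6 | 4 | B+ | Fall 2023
SELECT id, student_id FROM enrollments WHERE student_id IN (SELECT id FROM students WHERE major = 'Computer Science')

Execution result:
id | student_id
3 | 2
13 | 2
18 | 2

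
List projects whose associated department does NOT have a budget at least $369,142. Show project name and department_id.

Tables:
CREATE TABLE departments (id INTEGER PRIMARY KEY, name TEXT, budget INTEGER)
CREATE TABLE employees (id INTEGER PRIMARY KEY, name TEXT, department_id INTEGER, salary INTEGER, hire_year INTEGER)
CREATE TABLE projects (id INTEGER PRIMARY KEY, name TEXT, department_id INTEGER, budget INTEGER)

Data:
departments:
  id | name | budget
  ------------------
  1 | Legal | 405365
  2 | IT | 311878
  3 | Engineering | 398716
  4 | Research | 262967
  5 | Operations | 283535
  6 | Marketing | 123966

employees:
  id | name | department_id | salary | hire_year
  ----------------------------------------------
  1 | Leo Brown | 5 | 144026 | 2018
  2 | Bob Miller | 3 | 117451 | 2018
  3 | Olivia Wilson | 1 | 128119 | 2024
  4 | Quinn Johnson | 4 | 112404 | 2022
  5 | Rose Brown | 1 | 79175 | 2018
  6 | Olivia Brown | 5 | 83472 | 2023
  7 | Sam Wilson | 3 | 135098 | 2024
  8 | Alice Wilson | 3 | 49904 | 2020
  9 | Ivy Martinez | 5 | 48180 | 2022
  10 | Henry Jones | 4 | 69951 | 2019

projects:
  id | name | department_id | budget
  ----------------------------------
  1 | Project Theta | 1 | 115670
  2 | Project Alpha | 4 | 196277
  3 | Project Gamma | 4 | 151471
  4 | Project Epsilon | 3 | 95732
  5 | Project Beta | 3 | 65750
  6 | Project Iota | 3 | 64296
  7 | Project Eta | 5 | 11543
SELECT name, department_id FROM projects WHERE department_id NOT IN (SELECT id FROM departments WHERE budget >= 369142)

Execution result:
name | department_id
Project Alpha | 4
Project Gamma | 4
Project Eta | 5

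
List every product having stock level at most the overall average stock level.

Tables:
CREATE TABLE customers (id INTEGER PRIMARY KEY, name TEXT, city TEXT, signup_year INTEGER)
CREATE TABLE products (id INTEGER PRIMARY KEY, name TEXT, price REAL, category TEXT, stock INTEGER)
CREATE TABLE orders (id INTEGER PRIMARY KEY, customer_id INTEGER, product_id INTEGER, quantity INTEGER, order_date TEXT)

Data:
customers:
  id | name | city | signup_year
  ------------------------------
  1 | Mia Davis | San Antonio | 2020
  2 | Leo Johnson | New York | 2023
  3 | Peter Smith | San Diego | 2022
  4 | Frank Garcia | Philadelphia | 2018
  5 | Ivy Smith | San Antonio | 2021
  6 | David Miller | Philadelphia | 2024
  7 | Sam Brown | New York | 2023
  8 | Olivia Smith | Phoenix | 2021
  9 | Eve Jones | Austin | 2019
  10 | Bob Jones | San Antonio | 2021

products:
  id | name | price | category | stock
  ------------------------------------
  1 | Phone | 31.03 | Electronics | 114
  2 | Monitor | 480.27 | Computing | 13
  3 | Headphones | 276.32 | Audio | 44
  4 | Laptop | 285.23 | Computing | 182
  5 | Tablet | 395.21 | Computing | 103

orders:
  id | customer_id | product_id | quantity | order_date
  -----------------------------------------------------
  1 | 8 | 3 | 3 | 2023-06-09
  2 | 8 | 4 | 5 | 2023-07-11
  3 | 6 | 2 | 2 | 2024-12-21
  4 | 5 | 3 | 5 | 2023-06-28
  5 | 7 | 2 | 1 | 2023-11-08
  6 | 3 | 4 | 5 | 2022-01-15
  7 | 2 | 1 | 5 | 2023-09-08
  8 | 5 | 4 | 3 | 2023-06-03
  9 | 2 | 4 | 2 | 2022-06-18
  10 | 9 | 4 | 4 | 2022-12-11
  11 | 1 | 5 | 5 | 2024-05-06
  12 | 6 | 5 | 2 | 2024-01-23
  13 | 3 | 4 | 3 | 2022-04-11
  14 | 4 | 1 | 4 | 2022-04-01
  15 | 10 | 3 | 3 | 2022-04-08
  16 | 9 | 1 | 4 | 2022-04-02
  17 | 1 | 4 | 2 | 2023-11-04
SELECT name, stock FROM products WHERE stock <= (SELECT AVG(stock) FROM products)

Execution result:
name | stock
Monitor | 13
Headphones | 44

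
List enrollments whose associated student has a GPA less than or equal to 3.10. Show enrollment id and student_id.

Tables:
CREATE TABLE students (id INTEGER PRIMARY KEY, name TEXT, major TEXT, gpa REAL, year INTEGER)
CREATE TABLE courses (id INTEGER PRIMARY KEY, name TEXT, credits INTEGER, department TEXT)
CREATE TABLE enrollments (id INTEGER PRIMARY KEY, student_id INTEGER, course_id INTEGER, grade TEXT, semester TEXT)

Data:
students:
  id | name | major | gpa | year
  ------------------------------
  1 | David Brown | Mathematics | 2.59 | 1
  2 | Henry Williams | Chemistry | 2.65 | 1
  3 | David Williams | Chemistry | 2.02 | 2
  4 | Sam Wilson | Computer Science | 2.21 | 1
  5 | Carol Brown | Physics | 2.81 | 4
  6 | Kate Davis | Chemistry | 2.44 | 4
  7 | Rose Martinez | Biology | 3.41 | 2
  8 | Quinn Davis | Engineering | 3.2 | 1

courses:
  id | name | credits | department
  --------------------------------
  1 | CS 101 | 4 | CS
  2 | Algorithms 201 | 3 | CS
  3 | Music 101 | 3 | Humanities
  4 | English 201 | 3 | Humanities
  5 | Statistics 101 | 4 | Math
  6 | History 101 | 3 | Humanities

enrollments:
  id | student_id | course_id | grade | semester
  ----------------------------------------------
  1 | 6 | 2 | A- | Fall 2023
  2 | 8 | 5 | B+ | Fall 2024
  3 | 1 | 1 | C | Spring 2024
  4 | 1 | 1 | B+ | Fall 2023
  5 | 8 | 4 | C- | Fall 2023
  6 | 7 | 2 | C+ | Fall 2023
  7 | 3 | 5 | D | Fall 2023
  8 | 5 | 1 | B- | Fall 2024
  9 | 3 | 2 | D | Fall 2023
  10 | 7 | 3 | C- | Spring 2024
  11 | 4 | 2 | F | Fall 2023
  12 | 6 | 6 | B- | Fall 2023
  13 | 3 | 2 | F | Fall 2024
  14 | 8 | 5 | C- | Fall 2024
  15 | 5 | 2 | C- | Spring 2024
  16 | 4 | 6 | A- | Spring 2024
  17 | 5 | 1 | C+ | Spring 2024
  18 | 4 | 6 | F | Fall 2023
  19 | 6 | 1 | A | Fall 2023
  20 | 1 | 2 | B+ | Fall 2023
SELECT id, student_id FROM enrollments WHERE student_id IN (SELECT id FROM students WHERE gpa <= 3.1)

Execution result:
id | student_id
1 | 6
3 | 1
4 | 1
7 | 3
8 | 5
9 | 3
11 | 4
12 | 6
13 | 3
15 | 5
16 | 4
17 | 5
18 | 4
19 | 6
20 | 1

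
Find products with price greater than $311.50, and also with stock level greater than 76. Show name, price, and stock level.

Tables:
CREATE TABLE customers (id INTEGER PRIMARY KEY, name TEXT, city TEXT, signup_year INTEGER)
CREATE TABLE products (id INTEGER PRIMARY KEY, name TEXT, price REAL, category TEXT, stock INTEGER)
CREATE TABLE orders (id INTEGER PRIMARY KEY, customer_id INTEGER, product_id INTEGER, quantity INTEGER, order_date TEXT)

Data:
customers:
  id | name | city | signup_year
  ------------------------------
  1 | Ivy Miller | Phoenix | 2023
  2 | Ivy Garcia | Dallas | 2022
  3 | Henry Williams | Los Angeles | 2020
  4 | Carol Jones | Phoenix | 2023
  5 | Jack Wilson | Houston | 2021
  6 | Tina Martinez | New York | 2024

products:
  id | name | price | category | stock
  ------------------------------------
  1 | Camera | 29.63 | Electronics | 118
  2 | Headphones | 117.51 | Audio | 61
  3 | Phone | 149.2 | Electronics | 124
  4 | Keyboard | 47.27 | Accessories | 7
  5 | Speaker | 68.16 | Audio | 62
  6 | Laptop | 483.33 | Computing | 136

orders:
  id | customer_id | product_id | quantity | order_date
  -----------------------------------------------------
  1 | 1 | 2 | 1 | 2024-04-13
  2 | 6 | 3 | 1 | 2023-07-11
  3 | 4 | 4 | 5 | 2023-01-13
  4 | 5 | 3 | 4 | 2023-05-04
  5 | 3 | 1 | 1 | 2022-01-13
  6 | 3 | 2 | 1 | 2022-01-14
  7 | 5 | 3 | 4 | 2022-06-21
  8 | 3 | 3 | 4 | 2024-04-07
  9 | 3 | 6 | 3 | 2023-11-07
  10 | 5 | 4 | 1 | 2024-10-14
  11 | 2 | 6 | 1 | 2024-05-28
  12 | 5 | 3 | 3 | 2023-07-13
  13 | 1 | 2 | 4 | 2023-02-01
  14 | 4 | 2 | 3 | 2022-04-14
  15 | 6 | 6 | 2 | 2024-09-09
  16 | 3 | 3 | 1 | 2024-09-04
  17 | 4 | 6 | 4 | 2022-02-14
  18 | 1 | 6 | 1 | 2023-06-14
SELECT name, price, stock FROM products WHERE price > 311.5 AND stock > 76

Execution result:
name | price | stock
Laptop | 483.33 | 136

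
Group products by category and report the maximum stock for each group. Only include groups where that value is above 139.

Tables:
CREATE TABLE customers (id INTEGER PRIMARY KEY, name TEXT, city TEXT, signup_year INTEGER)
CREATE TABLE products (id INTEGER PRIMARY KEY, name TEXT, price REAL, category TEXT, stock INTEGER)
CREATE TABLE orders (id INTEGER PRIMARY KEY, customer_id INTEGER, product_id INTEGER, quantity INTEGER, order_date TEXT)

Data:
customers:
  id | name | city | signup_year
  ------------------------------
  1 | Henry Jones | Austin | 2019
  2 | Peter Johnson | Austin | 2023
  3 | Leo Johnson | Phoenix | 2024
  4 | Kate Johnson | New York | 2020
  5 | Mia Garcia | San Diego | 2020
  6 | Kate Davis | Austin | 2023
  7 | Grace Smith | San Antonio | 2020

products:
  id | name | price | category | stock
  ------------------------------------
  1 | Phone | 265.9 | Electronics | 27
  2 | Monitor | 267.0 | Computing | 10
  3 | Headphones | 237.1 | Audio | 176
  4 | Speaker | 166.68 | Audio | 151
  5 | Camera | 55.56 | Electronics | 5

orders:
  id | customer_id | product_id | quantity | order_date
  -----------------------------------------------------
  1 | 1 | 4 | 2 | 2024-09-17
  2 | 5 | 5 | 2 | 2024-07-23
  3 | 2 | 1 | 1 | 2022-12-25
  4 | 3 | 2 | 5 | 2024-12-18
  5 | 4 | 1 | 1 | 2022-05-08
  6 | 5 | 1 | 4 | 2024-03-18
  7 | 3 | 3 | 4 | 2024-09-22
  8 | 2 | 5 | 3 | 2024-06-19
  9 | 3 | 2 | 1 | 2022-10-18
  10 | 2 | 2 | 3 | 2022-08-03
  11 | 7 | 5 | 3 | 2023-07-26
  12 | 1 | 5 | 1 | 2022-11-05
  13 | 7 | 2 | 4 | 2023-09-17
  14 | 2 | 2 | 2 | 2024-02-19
SELECT category, MAX(stock) AS max_stock FROM products GROUP BY category HAVING MAX(stock) > 139

Execution result:
category | max_stock
Audio | 176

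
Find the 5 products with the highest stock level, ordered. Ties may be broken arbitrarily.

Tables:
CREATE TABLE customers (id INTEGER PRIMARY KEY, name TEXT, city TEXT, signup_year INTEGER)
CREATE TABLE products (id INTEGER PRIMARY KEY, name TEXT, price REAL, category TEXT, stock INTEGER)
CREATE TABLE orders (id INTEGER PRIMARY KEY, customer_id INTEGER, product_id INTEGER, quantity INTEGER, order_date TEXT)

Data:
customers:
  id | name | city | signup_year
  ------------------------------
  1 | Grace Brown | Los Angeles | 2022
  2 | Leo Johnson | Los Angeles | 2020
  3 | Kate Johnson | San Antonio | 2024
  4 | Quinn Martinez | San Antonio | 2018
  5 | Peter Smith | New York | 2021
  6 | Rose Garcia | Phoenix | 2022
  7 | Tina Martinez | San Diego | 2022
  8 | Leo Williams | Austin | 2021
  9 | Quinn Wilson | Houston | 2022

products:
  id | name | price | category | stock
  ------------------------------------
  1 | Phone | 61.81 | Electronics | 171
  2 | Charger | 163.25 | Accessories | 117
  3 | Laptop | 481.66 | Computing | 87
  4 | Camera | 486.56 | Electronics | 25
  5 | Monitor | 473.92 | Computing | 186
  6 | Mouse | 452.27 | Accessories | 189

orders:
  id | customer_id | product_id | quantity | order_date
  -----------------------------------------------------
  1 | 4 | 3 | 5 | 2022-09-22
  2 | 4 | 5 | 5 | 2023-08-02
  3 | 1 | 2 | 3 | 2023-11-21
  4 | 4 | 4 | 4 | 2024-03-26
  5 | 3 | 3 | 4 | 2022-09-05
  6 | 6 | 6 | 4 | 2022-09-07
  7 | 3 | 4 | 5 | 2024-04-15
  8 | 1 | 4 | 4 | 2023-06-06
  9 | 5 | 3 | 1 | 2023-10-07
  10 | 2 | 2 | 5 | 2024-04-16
SELECT name, stock FROM products ORDER BY stock DESC LIMIT 5

Execution result:
name | stock
Mouse | 189
Monitor | 186
Phone | 171
Charger | 117
Laptop | 87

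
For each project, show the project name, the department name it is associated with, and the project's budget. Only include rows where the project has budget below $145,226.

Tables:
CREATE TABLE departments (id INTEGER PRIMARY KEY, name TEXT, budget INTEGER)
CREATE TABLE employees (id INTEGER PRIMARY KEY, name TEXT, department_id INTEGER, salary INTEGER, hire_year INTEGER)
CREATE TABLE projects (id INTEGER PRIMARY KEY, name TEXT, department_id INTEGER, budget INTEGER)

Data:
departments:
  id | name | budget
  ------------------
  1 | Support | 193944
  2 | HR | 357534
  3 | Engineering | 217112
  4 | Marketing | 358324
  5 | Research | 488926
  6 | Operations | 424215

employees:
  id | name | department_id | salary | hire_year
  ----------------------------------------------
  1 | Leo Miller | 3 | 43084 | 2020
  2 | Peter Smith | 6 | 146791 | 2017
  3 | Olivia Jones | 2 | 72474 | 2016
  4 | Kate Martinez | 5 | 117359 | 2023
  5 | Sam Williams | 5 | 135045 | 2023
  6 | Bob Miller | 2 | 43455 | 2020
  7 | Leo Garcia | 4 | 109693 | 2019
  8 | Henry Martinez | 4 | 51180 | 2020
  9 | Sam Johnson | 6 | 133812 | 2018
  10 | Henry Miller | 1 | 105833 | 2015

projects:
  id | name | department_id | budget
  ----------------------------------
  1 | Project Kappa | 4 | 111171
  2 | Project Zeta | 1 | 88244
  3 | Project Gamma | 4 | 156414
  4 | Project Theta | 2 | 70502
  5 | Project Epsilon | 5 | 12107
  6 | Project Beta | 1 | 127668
SELECT c.name, p.name AS department, c.budget FROM projects c JOIN departments p ON c.department_id = p.id WHERE c.budget < 145226

Execution result:
name | department | budget
Project Kappa | Marketing | 111171
Project Zeta | Support | 88244
Project Theta | HR | 70502
Project Epsilon | Research | 12107
Project Beta | Support | 127668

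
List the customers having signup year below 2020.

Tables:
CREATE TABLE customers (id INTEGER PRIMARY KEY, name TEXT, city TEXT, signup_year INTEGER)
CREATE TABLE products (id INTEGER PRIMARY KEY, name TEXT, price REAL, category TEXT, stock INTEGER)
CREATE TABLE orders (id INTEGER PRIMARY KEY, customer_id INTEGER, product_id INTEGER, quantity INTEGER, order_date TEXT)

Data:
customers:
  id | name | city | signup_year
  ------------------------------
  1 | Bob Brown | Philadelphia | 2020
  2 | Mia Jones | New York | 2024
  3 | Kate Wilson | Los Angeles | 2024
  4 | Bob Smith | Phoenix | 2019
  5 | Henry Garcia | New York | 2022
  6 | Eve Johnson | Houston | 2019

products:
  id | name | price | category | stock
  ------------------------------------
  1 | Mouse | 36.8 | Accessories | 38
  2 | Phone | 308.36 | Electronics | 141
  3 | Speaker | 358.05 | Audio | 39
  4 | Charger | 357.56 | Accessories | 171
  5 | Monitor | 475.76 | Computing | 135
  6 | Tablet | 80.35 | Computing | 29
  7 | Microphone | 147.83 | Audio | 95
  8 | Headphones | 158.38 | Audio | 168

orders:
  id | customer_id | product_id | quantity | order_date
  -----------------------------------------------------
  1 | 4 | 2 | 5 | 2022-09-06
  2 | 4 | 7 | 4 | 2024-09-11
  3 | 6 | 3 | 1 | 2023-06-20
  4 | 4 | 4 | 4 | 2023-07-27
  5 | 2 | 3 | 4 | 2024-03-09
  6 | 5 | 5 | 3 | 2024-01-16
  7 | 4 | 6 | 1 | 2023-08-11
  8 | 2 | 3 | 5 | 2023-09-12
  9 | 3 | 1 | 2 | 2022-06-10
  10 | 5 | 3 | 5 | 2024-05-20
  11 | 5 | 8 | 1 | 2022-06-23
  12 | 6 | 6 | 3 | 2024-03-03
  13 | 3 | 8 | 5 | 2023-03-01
SELECT name, signup_year FROM customers WHERE signup_year < 2020

Execution result:
name | signup_year
Bob Smith | 2019
Eve Johnson | 2019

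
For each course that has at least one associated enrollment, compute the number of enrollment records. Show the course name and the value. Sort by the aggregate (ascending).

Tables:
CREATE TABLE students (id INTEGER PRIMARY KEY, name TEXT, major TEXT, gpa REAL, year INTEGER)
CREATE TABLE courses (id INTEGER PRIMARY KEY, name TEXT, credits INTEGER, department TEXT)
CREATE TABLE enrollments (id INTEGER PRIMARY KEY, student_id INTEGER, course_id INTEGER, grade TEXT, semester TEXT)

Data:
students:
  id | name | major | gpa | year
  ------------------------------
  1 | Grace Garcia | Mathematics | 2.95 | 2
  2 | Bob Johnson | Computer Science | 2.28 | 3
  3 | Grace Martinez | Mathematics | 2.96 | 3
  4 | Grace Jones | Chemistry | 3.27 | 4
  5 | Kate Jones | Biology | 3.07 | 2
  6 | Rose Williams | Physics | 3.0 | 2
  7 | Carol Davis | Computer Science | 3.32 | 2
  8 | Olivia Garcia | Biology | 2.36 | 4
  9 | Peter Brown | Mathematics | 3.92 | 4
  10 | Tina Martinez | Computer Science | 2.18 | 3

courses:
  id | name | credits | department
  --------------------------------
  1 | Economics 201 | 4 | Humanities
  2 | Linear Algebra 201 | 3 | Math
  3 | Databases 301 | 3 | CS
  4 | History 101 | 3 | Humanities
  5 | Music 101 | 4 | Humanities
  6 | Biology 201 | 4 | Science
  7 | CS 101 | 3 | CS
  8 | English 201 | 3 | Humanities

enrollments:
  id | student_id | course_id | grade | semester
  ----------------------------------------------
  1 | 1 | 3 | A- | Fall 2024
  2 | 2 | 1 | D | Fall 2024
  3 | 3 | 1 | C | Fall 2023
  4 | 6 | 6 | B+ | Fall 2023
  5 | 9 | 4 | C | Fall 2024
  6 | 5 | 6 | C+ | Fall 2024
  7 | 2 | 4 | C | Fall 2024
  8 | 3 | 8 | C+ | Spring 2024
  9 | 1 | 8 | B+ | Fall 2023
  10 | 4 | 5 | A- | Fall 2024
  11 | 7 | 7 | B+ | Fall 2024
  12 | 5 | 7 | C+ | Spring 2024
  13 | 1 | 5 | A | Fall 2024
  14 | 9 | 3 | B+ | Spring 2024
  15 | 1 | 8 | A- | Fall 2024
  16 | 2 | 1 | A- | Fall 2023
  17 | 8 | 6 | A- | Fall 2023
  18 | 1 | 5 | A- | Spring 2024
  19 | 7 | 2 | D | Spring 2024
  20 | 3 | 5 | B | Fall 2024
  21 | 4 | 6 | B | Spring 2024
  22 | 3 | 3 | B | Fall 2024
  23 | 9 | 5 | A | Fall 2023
SELECT p.name, COUNT(*) AS n FROM enrollments c JOIN courses p ON c.course_id = p.id GROUP BY p.id, p.name ORDER BY n ASC

Execution result:
name | n
Linear Algebra 201 | 1
History 101 | 2
CS 101 | 2
Economics 201 | 3
Databases 301 | 3
English 201 | 3
Biology 201 | 4
Music 101 | 5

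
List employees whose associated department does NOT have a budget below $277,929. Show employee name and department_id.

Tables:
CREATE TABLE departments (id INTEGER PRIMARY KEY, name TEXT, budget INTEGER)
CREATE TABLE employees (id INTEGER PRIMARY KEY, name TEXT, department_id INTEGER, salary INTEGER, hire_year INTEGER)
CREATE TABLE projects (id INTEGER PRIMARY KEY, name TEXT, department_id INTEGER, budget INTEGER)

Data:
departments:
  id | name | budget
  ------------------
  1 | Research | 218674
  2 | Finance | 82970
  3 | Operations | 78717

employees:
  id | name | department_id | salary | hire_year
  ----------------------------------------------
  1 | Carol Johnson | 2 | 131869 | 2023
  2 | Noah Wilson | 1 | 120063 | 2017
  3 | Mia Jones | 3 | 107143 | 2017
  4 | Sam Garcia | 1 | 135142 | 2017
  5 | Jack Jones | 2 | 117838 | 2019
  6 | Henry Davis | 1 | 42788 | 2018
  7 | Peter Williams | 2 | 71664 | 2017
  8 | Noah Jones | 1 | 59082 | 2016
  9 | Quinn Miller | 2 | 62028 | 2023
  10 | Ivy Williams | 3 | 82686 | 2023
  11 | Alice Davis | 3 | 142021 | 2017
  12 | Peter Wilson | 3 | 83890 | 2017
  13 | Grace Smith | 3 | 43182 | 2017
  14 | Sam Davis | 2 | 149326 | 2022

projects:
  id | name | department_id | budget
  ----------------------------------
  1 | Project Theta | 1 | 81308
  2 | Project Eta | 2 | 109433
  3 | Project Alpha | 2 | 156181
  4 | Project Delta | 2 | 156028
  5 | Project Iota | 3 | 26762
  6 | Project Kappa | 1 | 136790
SELECT name, department_id FROM employees WHERE department_id NOT IN (SELECT id FROM departments WHERE budget < 277929)

Execution result:
(no rows)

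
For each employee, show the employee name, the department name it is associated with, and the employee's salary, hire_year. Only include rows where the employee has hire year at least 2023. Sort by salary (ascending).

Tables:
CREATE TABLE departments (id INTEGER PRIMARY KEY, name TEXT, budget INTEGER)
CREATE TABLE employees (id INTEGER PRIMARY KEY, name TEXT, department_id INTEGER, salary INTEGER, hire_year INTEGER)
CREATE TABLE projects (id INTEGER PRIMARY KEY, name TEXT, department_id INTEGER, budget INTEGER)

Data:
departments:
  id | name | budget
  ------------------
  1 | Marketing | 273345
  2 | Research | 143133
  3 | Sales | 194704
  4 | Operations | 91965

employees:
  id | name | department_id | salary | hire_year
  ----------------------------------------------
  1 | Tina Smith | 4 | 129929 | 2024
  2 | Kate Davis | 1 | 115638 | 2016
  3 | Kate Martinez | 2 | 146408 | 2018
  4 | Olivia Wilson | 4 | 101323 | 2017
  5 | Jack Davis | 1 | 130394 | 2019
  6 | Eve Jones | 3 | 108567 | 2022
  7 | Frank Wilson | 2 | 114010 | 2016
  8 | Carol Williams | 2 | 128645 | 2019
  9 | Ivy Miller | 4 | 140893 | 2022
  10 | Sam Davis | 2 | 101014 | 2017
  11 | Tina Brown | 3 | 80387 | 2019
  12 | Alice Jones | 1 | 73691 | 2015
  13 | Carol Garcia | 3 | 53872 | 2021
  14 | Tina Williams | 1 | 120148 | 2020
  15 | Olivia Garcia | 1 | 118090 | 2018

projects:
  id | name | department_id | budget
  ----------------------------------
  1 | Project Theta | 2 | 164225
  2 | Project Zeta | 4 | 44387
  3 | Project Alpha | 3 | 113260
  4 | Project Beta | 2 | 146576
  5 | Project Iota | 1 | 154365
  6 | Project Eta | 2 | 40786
SELECT c.name, p.name AS department, c.salary, c.hire_year FROM employees c JOIN departments p ON c.department_id = p.id WHERE c.hire_year >= 2023 ORDER BY c.salary ASC

Execution result:
name | department | salary | hire_year
Tina Smith | Operations | 129929 | 2024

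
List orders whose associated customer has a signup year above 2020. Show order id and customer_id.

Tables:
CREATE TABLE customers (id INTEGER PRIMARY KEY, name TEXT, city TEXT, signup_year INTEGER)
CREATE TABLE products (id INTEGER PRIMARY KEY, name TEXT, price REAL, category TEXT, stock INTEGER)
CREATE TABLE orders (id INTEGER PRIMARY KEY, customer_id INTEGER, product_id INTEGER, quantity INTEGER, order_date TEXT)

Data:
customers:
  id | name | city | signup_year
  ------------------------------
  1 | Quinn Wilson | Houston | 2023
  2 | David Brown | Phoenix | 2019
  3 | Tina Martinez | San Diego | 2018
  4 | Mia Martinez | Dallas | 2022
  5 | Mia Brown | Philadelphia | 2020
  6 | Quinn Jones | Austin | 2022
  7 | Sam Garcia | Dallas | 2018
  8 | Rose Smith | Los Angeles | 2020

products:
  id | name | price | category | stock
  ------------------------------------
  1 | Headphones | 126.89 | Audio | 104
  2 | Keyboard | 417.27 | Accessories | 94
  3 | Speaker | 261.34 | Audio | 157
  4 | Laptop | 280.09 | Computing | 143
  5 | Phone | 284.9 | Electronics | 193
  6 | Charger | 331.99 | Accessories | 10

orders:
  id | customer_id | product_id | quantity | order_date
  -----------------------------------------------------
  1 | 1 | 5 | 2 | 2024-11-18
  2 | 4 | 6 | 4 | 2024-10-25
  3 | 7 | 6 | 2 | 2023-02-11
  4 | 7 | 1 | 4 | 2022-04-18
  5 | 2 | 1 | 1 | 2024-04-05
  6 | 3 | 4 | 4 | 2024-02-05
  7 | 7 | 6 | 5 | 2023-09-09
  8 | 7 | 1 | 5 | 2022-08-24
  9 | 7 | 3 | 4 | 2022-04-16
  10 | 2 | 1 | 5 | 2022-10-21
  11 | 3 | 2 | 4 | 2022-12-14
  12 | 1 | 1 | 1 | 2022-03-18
SELECT id, customer_id FROM orders WHERE customer_id IN (SELECT id FROM customers WHERE signup_year > 2020)

Execution result:
id | customer_id
1 | 1
2 | 4
12 | 1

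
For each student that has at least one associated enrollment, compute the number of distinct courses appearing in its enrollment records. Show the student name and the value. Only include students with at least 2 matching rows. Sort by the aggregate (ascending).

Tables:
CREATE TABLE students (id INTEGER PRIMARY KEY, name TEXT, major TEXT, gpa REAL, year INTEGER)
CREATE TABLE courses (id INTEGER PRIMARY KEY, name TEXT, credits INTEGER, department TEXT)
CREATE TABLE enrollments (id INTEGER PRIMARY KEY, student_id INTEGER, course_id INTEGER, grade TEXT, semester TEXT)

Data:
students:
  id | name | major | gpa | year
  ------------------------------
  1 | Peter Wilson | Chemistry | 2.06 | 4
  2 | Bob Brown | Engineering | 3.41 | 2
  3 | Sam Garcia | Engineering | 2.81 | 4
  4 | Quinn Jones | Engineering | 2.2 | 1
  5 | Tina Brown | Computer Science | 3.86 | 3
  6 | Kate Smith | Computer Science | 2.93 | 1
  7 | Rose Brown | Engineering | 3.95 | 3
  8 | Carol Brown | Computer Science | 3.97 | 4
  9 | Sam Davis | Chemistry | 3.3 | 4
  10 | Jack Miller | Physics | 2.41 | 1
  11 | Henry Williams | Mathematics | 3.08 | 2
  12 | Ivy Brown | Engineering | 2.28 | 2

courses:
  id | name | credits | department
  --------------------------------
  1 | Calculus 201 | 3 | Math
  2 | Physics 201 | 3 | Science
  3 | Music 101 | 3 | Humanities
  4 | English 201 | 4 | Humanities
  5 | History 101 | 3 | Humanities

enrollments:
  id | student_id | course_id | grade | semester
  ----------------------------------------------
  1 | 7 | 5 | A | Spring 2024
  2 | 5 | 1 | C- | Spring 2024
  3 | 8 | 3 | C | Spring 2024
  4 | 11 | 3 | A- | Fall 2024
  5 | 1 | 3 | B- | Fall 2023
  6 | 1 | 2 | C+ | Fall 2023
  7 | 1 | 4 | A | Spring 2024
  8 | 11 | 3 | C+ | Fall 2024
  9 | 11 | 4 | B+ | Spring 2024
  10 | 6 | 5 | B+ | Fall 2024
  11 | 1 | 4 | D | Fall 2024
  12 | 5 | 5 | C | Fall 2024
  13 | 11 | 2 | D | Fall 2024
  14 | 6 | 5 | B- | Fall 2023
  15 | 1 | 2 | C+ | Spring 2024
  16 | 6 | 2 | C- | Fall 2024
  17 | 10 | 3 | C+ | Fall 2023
SELECT p.name, COUNT(DISTINCT c.course_id) AS distinct_course_count FROM enrollments c JOIN students p ON c.student_id = p.id GROUP BY p.id, p.name HAVING COUNT(*) >= 2 ORDER BY distinct_course_count ASC

Execution result:
name | distinct_course_count
Tina Brown | 2
Kate Smith | 2
Peter Wilson | 3
Henry Williams | 3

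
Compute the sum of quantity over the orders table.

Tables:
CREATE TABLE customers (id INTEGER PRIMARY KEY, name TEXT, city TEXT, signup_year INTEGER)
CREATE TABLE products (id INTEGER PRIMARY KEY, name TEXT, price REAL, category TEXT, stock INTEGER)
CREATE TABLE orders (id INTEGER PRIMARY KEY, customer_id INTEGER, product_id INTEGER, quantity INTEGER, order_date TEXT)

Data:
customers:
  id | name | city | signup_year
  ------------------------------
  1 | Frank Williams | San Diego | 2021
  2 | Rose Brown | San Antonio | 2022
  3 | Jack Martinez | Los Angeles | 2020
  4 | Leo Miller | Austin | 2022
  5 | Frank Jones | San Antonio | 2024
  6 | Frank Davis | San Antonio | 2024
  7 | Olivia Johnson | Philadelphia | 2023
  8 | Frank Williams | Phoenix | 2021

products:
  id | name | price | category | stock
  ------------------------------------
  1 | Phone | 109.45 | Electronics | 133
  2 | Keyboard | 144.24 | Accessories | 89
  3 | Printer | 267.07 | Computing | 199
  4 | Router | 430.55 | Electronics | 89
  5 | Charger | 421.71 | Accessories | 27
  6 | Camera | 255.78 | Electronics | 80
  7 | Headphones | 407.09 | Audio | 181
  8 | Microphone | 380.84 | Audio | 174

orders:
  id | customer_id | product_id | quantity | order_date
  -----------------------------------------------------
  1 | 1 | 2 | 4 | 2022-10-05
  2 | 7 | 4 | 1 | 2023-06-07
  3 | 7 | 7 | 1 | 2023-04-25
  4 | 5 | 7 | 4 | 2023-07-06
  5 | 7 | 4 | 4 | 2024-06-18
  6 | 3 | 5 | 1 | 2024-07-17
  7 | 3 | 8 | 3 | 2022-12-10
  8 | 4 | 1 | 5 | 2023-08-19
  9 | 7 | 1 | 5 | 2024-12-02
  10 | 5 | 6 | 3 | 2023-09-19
SELECT SUM(quantity) FROM orders

Execution result:
31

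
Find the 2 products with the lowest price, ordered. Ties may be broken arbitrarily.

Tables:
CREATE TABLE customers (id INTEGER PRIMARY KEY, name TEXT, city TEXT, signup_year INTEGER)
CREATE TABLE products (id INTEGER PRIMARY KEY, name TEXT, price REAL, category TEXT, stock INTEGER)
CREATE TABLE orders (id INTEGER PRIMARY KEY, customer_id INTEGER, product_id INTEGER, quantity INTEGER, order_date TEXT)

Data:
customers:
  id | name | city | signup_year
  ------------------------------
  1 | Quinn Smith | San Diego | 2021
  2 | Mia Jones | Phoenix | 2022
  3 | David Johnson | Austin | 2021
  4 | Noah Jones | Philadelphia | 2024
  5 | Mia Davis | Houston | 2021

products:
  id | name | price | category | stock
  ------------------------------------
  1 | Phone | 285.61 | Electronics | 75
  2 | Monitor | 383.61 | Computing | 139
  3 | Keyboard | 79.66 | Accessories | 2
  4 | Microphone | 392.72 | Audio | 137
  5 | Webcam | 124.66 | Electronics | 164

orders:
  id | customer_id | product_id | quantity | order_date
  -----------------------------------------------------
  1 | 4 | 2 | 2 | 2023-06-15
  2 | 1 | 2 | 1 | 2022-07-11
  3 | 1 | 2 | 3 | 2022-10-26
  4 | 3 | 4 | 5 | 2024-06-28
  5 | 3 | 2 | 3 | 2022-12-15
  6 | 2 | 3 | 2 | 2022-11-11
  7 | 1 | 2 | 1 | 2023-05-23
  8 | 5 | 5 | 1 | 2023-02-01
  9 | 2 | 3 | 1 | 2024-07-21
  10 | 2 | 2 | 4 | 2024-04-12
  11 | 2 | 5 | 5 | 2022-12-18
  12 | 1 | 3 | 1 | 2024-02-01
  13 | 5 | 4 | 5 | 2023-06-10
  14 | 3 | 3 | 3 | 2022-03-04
SELECT name, price FROM products ORDER BY price ASC LIMIT 2

Execution result:
name | price
Keyboard | 79.66
Webcam | 124.66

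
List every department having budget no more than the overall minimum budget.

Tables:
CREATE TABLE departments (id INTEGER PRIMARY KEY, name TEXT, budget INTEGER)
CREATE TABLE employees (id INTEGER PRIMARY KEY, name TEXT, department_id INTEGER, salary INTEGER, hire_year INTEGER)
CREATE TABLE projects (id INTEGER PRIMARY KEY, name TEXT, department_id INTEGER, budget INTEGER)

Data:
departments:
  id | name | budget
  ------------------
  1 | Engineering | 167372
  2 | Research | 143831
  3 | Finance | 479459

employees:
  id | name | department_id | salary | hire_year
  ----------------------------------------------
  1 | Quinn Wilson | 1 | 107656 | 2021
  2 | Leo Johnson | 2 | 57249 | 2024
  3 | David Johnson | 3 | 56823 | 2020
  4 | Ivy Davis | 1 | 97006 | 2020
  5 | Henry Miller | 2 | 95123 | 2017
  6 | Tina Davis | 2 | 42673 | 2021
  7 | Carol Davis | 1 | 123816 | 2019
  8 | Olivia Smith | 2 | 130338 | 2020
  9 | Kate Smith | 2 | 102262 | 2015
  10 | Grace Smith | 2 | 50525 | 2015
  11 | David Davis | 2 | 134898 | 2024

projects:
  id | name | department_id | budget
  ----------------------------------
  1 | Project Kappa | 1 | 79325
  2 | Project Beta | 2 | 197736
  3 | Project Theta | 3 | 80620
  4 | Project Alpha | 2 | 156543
SELECT name, budget FROM departments WHERE budget <= (SELECT MIN(budget) FROM departments)

Execution result:
name | budget
Research | 143831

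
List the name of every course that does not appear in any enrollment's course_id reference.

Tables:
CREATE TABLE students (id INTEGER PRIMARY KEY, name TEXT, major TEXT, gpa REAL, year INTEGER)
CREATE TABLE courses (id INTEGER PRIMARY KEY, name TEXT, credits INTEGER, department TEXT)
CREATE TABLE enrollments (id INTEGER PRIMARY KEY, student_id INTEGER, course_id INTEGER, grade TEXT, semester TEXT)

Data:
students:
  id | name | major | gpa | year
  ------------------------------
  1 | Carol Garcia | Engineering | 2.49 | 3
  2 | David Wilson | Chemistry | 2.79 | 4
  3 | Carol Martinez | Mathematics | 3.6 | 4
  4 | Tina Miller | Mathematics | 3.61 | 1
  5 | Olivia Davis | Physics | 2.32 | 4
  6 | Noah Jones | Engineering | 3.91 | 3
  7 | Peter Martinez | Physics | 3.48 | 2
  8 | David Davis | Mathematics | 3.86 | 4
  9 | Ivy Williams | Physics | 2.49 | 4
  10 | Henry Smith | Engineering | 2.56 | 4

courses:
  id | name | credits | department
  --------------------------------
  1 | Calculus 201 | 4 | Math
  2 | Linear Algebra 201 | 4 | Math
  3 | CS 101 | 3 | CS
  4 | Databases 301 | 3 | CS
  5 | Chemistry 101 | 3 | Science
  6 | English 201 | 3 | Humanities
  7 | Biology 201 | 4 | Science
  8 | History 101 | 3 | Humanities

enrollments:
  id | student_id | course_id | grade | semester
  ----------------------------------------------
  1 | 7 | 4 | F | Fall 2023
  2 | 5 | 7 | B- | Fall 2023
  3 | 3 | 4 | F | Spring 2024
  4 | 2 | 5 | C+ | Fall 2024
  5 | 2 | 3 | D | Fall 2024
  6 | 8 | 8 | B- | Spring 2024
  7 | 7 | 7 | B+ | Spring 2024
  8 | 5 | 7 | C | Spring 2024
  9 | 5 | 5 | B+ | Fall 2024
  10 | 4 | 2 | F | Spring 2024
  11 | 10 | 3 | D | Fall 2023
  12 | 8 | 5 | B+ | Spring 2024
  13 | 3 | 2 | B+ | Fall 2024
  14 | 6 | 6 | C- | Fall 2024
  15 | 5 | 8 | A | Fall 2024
SELECT p.name FROM courses p LEFT JOIN enrollments c ON c.course_id = p.id WHERE c.id IS NULL

Execution result:
Calculus 201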